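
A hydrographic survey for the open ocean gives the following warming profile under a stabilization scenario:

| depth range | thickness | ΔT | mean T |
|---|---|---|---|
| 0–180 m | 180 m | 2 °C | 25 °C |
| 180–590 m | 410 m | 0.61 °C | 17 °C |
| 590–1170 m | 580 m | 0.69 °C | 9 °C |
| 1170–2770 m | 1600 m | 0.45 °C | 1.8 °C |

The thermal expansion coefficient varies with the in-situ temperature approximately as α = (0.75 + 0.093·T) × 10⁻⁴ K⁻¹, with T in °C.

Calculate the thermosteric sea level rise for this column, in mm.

Δh ≈ 300 mm

Layer 1: α = (0.75 + 0.093×25)×10⁻⁴ = 3.075×10⁻⁴ K⁻¹
Layer 2: α = (0.75 + 0.093×17)×10⁻⁴ = 2.331×10⁻⁴ K⁻¹
Layer 3: α = (0.75 + 0.093×9)×10⁻⁴ = 1.587×10⁻⁴ K⁻¹
Layer 4: α = (0.75 + 0.093×1.8)×10⁻⁴ = 0.9174×10⁻⁴ K⁻¹
Layer 1: 3.075×10⁻⁴ × 180 × 2 = 0.11070 m
180–590 m: 410 × 2.331×10⁻⁴ × 0.61 = 0.05829831 m
1.587×10⁻⁴ × 0.69 × 580 = 0.06351174 m
0.9174×10⁻⁴ × 1600 × 0.45 = 0.0660528 m
Δh = 0.11070 + 0.05829831 + 0.06351174 + 0.0660528 = 0.29856285 m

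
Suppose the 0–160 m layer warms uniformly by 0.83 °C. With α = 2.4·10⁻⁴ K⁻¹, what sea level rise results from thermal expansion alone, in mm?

32 mm

Δh = αΔT·H = 2.4×10⁻⁴ × 0.83 × 160 = 0.031872 m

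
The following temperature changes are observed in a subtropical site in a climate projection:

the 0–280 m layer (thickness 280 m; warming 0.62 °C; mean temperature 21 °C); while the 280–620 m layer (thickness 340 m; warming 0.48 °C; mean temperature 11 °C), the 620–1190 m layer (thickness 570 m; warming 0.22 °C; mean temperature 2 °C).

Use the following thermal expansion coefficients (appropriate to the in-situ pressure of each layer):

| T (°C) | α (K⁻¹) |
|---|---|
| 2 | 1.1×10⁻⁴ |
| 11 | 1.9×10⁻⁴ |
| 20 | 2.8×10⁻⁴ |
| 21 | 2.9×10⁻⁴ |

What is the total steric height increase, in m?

Layer 1 at 21 °C → α = 2.9×10⁻⁴ K⁻¹
Layer 2 at 11 °C → α = 1.9×10⁻⁴ K⁻¹
Layer 3 at 2 °C → α = 1.1×10⁻⁴ K⁻¹
Layer 1: 280 × 2.9×10⁻⁴ × 0.62 = 0.050344 m
0.48 × 340 × 1.9×10⁻⁴ = 0.031008 m
Layer 3: 0.22 × 1.1×10⁻⁴ × 570 = 0.013794 m
Δh = 0.050344 + 0.031008 + 0.013794 = 0.095146 m ≈ 0.0951 m

0.0951 m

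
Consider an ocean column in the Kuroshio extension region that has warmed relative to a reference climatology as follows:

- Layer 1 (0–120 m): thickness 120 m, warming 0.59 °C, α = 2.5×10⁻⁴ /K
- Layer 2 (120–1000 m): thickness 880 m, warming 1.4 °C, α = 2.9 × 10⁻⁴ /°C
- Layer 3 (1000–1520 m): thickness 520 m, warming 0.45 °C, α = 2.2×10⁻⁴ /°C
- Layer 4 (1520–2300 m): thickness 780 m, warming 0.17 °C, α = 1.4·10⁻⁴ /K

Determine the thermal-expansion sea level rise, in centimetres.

120 × 0.59 × 2.5×10⁻⁴ = 0.01770 m
Layer 2: 2.9×10⁻⁴ × 880 × 1.4 = 0.35728 m
2.2×10⁻⁴ × 0.45 × 520 = 0.05148 m
Layer 4: 780 × 1.4×10⁻⁴ × 0.17 = 0.018564 m
Δh = 0.01770 + 0.35728 + 0.05148 + 0.018564 = 0.445024 m

Δh = 45 cm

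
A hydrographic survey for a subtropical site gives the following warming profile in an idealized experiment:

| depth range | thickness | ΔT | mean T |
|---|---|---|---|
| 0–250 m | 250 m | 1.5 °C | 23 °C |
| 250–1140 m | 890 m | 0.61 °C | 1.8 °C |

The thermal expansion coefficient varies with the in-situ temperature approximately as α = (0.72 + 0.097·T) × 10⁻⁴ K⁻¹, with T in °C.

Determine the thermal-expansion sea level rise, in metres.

Layer 1: α = (0.72 + 0.097×23)×10⁻⁴ = 2.951×10⁻⁴ K⁻¹
Layer 2: α = (0.72 + 0.097×1.8)×10⁻⁴ = 0.8946×10⁻⁴ K⁻¹
0–250 m: 1.5 × 250 × 2.951×10⁻⁴ = 0.1106625 m
Layer 2: 890 × 0.61 × 0.8946×10⁻⁴ = 0.048567834 m
Δh = 0.1106625 + 0.048567834 = 0.159230334 m

0.159 m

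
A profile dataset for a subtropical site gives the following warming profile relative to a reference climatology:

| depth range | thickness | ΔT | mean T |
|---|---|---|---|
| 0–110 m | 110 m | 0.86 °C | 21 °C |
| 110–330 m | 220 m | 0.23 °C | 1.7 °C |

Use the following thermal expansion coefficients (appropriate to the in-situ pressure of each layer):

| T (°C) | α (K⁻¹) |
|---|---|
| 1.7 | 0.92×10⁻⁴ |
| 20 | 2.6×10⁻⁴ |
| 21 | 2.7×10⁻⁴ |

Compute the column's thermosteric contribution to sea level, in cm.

Δh ≈ 3.02 cm

Layer 1 at 21 °C → α = 2.7×10⁻⁴ K⁻¹
Layer 2 at 1.7 °C → α = 0.92×10⁻⁴ K⁻¹
0–110 m: 110 × 2.7×10⁻⁴ × 0.86 = 0.025542 m
Layer 2: 0.92×10⁻⁴ × 0.23 × 220 = 0.0046552 m
Δh = 0.025542 + 0.0046552 = 0.0301972 m ≈ 3.02 cm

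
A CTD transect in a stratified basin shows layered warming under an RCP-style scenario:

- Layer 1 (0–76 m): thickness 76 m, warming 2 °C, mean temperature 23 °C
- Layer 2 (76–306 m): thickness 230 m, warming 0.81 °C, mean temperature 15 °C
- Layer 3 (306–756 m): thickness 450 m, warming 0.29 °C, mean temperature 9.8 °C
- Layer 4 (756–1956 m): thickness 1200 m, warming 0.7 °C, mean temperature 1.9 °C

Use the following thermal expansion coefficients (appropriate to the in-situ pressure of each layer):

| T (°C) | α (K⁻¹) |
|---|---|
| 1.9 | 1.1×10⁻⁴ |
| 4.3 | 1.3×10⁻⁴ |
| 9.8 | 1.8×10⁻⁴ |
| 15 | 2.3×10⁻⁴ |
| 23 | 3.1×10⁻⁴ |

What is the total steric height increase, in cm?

20.6 cm of thermosteric rise

Layer 1 at 23 °C → α = 3.1×10⁻⁴ K⁻¹
Layer 2 at 15 °C → α = 2.3×10⁻⁴ K⁻¹
Layer 3 at 9.8 °C → α = 1.8×10⁻⁴ K⁻¹
Layer 4 at 1.9 °C → α = 1.1×10⁻⁴ K⁻¹
0–76 m: 3.1×10⁻⁴ × 76 × 2 = 0.04712 m
Layer 2: 0.81 × 2.3×10⁻⁴ × 230 = 0.042849 m
Layer 3: 450 × 1.8×10⁻⁴ × 0.29 = 0.02349 m
756–1956 m: 1.1×10⁻⁴ × 1200 × 0.7 = 0.09240 m
Δh = 0.04712 + 0.042849 + 0.02349 + 0.09240 = 0.205859 m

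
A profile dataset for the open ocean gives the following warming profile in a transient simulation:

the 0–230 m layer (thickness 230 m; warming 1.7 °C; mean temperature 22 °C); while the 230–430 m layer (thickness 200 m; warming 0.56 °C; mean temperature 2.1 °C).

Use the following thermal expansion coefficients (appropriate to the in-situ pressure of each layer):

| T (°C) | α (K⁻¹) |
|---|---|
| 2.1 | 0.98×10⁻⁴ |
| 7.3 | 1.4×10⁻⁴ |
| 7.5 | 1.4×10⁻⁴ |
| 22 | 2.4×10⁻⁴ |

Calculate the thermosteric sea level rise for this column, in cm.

10.5 cm of thermosteric rise

Layer 1 at 22 °C → α = 2.4×10⁻⁴ K⁻¹
Layer 2 at 2.1 °C → α = 0.98×10⁻⁴ K⁻¹
230 × 2.4×10⁻⁴ × 1.7 = 0.09384 m
0.98×10⁻⁴ × 0.56 × 200 = 0.010976 m
Δh = 0.09384 + 0.010976 = 0.104816 m ≈ 10.5 cm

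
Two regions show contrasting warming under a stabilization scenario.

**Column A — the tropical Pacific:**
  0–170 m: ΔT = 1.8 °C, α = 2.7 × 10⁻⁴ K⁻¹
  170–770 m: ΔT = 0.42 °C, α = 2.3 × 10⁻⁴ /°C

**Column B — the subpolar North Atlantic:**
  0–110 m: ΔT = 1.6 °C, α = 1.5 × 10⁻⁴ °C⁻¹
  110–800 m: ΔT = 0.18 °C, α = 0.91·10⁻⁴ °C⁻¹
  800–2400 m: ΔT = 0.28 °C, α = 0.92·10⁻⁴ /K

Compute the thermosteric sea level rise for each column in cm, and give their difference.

Δh_A ≈ 14.1 cm, Δh_B ≈ 7.89 cm; difference ≈ 6.17 cm

A Layer 1: 2.7×10⁻⁴ × 1.8 × 170 = 0.08262 m
A Layer 2: 600 × 0.42 × 2.3×10⁻⁴ = 0.05796 m
A total: 0.14058 m
B Layer 1: 1.5×10⁻⁴ × 110 × 1.6 = 0.02640 m
B Layer 2: 0.18 × 0.91×10⁻⁴ × 690 = 0.0113022 m
B 0.28 × 1600 × 0.92×10⁻⁴ = 0.041216 m
B total: 0.0789182 m
Difference: 0.14058 − 0.0789182 = 0.0616618 m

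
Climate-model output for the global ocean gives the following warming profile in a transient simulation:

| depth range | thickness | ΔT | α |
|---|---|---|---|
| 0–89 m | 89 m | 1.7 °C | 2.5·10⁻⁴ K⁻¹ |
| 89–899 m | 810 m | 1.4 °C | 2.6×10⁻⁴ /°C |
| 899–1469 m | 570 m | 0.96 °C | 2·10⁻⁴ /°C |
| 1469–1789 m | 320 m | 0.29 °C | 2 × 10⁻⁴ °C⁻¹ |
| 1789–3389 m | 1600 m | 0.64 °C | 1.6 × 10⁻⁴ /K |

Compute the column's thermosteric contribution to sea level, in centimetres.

62 cm

1.7 × 89 × 2.5×10⁻⁴ = 0.037825 m
89–899 m: 810 × 1.4 × 2.6×10⁻⁴ = 0.29484 m
899–1469 m: 2×10⁻⁴ × 0.96 × 570 = 0.10944 m
1469–1789 m: 2×10⁻⁴ × 320 × 0.29 = 0.01856 m
1789–3389 m: 1.6×10⁻⁴ × 1600 × 0.64 = 0.16384 m
Δh = 0.037825 + 0.29484 + 0.10944 + 0.01856 + 0.16384 = 0.624505 m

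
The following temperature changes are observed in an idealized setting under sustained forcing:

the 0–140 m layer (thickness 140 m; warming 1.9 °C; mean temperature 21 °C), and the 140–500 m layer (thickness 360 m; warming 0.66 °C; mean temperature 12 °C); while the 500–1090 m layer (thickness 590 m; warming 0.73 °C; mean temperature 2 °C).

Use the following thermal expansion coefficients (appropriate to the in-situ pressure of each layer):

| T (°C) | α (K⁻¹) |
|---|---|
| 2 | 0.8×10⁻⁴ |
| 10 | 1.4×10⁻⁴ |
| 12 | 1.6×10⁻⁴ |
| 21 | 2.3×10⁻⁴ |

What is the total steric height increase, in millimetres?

Δh ≈ 130 mm

Layer 1 at 21 °C → α = 2.3×10⁻⁴ K⁻¹
Layer 2 at 12 °C → α = 1.6×10⁻⁴ K⁻¹
Layer 3 at 2 °C → α = 0.8×10⁻⁴ K⁻¹
2.3×10⁻⁴ × 140 × 1.9 = 0.06118 m
Layer 2: 1.6×10⁻⁴ × 0.66 × 360 = 0.038016 m
590 × 0.73 × 0.8×10⁻⁴ = 0.034456 m
Δh = 0.06118 + 0.038016 + 0.034456 = 0.133652 m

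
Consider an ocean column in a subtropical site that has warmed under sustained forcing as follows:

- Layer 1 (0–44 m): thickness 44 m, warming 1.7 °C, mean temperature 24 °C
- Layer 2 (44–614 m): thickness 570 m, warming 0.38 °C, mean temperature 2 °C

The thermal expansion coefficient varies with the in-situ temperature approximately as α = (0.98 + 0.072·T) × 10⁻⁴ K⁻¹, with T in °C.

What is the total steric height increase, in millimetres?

about 44.6 mm

Layer 1: α = (0.98 + 0.072×24)×10⁻⁴ = 2.708×10⁻⁴ K⁻¹
Layer 2: α = (0.98 + 0.072×2)×10⁻⁴ = 1.124×10⁻⁴ K⁻¹
Layer 1: 1.7 × 2.708×10⁻⁴ × 44 = 0.02025584 m
44–614 m: 0.38 × 570 × 1.124×10⁻⁴ = 0.02434584 m
Δh = 0.02025584 + 0.02434584 = 0.04460168 m ≈ 44.6 mm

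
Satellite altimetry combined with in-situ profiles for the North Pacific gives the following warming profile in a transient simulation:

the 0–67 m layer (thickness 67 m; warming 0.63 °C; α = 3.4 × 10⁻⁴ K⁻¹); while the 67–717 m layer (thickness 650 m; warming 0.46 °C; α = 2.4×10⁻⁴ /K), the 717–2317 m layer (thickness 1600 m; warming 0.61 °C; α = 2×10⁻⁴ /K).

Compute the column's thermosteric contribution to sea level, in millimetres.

67 × 0.63 × 3.4×10⁻⁴ = 0.0143514 m
2.4×10⁻⁴ × 0.46 × 650 = 0.07176 m
717–2317 m: 1600 × 2×10⁻⁴ × 0.61 = 0.19520 m
Δh = 0.0143514 + 0.07176 + 0.19520 = 0.2813114 m ≈ 281 mm

281 mm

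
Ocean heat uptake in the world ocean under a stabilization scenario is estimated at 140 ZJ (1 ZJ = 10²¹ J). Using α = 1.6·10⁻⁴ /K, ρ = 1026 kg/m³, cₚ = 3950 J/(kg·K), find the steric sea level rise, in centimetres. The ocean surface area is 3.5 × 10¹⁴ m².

Δh ≈ 1.58 cm

Per unit area: Q = 140×10²¹ / (3.5×10¹⁴) = 4×10⁸ J/m²
Δh = αQ/(ρcₚ) = 1.6×10⁻⁴ × 4×10⁸ / (1026 × 3950) ≈ 0.015792 m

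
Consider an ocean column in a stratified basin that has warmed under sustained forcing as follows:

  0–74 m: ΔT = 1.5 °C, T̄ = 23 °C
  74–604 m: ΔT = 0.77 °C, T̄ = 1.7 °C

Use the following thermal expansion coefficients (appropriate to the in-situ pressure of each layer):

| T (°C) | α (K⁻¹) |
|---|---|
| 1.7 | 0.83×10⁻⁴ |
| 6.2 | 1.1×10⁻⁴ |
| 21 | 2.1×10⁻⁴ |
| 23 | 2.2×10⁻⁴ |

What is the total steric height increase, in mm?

about 58.3 mm

Layer 1 at 23 °C → α = 2.2×10⁻⁴ K⁻¹
Layer 2 at 1.7 °C → α = 0.83×10⁻⁴ K⁻¹
1.5 × 74 × 2.2×10⁻⁴ = 0.02442 m
Layer 2: 0.77 × 530 × 0.83×10⁻⁴ = 0.0338723 m
Δh = 0.02442 + 0.0338723 = 0.0582923 m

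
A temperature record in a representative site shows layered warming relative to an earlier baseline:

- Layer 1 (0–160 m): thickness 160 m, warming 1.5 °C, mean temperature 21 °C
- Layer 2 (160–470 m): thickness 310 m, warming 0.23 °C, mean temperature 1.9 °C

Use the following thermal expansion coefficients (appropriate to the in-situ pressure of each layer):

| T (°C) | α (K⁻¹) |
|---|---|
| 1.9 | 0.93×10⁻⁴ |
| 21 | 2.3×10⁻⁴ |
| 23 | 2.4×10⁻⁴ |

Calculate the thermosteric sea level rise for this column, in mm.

Layer 1 at 21 °C → α = 2.3×10⁻⁴ K⁻¹
Layer 2 at 1.9 °C → α = 0.93×10⁻⁴ K⁻¹
0–160 m: 1.5 × 160 × 2.3×10⁻⁴ = 0.05520 m
0.23 × 0.93×10⁻⁴ × 310 = 0.0066309 m
Δh = 0.05520 + 0.0066309 = 0.0618309 m

62 mm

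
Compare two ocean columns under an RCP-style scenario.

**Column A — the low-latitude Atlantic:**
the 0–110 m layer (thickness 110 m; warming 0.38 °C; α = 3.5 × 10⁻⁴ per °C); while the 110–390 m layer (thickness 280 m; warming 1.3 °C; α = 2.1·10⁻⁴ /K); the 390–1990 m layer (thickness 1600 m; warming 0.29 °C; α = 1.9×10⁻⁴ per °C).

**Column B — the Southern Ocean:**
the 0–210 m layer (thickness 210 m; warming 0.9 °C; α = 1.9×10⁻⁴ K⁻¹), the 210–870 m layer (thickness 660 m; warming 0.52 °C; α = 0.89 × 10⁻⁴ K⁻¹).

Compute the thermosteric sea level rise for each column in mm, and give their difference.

A 0–110 m: 110 × 3.5×10⁻⁴ × 0.38 = 0.01463 m
A 110–390 m: 1.3 × 280 × 2.1×10⁻⁴ = 0.07644 m
A 0.29 × 1600 × 1.9×10⁻⁴ = 0.08816 m
A total: 0.17923 m
B Layer 1: 0.9 × 1.9×10⁻⁴ × 210 = 0.03591 m
B Layer 2: 660 × 0.89×10⁻⁴ × 0.52 = 0.0305448 m
B total: 0.0664548 m
Difference: 0.17923 − 0.0664548 = 0.1127752 m

Δh_A ≈ 179 mm, Δh_B ≈ 66.5 mm; difference ≈ 113 mm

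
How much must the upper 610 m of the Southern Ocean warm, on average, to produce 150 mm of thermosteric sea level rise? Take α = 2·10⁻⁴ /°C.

ΔT = Δh/(αH) = 0.15 / (2×10⁻⁴ × 610) ≈ 1.230 °C

about 1.23 °C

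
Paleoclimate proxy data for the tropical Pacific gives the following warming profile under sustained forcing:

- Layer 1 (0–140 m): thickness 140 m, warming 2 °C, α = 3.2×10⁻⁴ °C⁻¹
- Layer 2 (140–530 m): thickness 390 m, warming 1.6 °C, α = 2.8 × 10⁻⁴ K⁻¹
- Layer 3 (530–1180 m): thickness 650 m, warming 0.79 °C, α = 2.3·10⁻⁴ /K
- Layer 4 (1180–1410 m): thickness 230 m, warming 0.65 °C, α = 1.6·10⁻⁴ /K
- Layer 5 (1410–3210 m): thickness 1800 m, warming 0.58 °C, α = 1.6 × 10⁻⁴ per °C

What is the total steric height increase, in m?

140 × 3.2×10⁻⁴ × 2 = 0.08960 m
1.6 × 2.8×10⁻⁴ × 390 = 0.17472 m
Layer 3: 2.3×10⁻⁴ × 0.79 × 650 = 0.118105 m
0.65 × 1.6×10⁻⁴ × 230 = 0.02392 m
Layer 5: 1800 × 1.6×10⁻⁴ × 0.58 = 0.16704 m
Δh = 0.08960 + 0.17472 + 0.118105 + 0.02392 + 0.16704 = 0.573385 m ≈ 0.57 m

Δh = 0.57 m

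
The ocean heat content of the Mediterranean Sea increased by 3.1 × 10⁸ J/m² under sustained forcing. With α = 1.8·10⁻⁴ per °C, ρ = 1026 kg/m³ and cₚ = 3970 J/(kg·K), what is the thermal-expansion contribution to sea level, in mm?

Δh = αQ/(ρcₚ) = 1.8×10⁻⁴ × 3.1×10⁸ / (1026 × 3970) ≈ 0.013699 m

about 14 mm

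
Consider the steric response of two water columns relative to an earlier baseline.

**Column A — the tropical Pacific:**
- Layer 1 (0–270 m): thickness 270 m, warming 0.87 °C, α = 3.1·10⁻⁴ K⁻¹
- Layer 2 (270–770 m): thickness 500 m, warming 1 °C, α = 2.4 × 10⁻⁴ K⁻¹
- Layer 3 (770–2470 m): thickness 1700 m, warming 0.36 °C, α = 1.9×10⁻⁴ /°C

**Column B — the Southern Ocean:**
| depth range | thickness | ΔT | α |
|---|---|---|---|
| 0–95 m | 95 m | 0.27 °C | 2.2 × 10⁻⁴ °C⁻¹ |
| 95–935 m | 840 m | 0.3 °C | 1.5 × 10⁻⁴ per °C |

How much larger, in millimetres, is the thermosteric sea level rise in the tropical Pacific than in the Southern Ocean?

Δh_A − Δh_B ≈ 270 mm

A Layer 1: 270 × 0.87 × 3.1×10⁻⁴ = 0.072819 m
A 2.4×10⁻⁴ × 1 × 500 = 0.12000 m
A 1.9×10⁻⁴ × 0.36 × 1700 = 0.11628 m
A total: 0.309099 m
B 95 × 0.27 × 2.2×10⁻⁴ = 0.005643 m
B 1.5×10⁻⁴ × 0.3 × 840 = 0.03780 m
B total: 0.043443 m
Difference: 0.309099 − 0.043443 = 0.265656 m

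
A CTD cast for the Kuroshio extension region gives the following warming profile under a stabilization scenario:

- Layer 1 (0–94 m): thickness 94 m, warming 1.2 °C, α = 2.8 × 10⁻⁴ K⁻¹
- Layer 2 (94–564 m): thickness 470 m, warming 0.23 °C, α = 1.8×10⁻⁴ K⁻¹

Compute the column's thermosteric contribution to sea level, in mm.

51.0 mm

Layer 1: 2.8×10⁻⁴ × 1.2 × 94 = 0.031584 m
94–564 m: 0.23 × 1.8×10⁻⁴ × 470 = 0.019458 m
Δh = 0.031584 + 0.019458 = 0.051042 m ≈ 51.0 mm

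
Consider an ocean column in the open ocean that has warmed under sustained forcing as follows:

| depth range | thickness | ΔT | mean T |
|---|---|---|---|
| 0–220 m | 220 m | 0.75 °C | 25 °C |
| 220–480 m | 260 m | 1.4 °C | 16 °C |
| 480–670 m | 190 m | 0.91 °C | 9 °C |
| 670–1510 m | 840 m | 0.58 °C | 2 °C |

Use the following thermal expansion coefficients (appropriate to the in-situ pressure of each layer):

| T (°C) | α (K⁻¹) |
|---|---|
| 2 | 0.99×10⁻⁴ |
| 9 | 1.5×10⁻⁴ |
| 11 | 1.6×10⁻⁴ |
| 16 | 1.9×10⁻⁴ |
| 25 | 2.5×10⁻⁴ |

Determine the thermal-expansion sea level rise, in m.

Layer 1 at 25 °C → α = 2.5×10⁻⁴ K⁻¹
Layer 2 at 16 °C → α = 1.9×10⁻⁴ K⁻¹
Layer 3 at 9 °C → α = 1.5×10⁻⁴ K⁻¹
Layer 4 at 2 °C → α = 0.99×10⁻⁴ K⁻¹
2.5×10⁻⁴ × 220 × 0.75 = 0.04125 m
1.9×10⁻⁴ × 1.4 × 260 = 0.06916 m
Layer 3: 0.91 × 1.5×10⁻⁴ × 190 = 0.025935 m
Layer 4: 0.99×10⁻⁴ × 0.58 × 840 = 0.0482328 m
Δh = 0.04125 + 0.06916 + 0.025935 + 0.0482328 = 0.1845778 m ≈ 0.185 m

about 0.185 m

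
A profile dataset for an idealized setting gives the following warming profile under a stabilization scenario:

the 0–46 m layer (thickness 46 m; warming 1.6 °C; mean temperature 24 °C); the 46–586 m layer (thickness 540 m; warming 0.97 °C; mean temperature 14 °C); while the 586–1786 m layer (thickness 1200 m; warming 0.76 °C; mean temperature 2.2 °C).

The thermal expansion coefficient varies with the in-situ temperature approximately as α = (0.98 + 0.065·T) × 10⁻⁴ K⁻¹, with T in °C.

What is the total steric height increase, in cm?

Layer 1: α = (0.98 + 0.065×24)×10⁻⁴ = 2.54×10⁻⁴ K⁻¹
Layer 2: α = (0.98 + 0.065×14)×10⁻⁴ = 1.89×10⁻⁴ K⁻¹
Layer 3: α = (0.98 + 0.065×2.2)×10⁻⁴ = 1.123×10⁻⁴ K⁻¹
0–46 m: 2.54×10⁻⁴ × 1.6 × 46 = 0.0186944 m
46–586 m: 1.89×10⁻⁴ × 540 × 0.97 = 0.0989982 m
0.76 × 1.123×10⁻⁴ × 1200 = 0.1024176 m
Δh = 0.0186944 + 0.0989982 + 0.1024176 = 0.2201102 m ≈ 22.0 cm

Δh ≈ 22.0 cm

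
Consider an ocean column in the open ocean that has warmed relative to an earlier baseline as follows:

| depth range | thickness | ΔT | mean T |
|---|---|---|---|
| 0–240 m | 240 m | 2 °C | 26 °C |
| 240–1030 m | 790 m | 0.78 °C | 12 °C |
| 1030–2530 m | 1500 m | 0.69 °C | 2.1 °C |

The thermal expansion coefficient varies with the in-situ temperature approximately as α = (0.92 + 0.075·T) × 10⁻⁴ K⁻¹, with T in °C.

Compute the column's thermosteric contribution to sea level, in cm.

Δh = 36.1 cm

Layer 1: α = (0.92 + 0.075×26)×10⁻⁴ = 2.87×10⁻⁴ K⁻¹
Layer 2: α = (0.92 + 0.075×12)×10⁻⁴ = 1.82×10⁻⁴ K⁻¹
Layer 3: α = (0.92 + 0.075×2.1)×10⁻⁴ = 1.0775×10⁻⁴ K⁻¹
240 × 2.87×10⁻⁴ × 2 = 0.13776 m
Layer 2: 790 × 1.82×10⁻⁴ × 0.78 = 0.1121484 m
1500 × 1.0775×10⁻⁴ × 0.69 = 0.11152125 m
Δh = 0.13776 + 0.1121484 + 0.11152125 = 0.36142965 m ≈ 36.1 cm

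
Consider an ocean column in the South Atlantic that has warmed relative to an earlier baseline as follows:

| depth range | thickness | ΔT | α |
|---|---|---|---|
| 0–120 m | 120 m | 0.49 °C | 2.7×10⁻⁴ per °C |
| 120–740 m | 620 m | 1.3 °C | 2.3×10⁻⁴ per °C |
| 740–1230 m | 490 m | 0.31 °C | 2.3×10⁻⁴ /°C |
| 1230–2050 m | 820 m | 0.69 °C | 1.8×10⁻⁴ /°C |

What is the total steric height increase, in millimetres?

340 mm

0.49 × 120 × 2.7×10⁻⁴ = 0.015876 m
120–740 m: 620 × 2.3×10⁻⁴ × 1.3 = 0.18538 m
740–1230 m: 2.3×10⁻⁴ × 0.31 × 490 = 0.034937 m
1.8×10⁻⁴ × 0.69 × 820 = 0.101844 m
Δh = 0.015876 + 0.18538 + 0.034937 + 0.101844 = 0.338037 m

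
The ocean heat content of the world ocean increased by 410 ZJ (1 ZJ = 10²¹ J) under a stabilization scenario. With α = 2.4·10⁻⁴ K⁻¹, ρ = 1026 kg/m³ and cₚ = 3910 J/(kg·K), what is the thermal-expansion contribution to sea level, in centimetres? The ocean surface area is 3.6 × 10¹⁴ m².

6.81 cm

Per unit area: Q = 410×10²¹ / (3.6×10¹⁴) ≈ 1.139×10⁹ J/m²
Δh = αQ/(ρcₚ) = 2.4×10⁻⁴ × 1.139×10⁹ / (1026 × 3910) ≈ 0.068141 m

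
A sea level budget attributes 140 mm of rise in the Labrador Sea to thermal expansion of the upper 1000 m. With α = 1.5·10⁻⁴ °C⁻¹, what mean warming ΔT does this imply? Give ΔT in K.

ΔT = Δh/(αH) = 0.14 / (1.5×10⁻⁴ × 1000) ≈ 0.9333 K

0.93 K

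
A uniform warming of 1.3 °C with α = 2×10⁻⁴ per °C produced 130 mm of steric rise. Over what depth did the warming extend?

H = Δh/(αΔT) = 0.13 / (2×10⁻⁴ × 1.3) = 500.0 m

500 m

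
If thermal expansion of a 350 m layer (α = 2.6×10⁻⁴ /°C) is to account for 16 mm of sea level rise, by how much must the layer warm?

about 0.176 °C

ΔT = Δh/(αH) = 0.016 / (2.6×10⁻⁴ × 350) ≈ 0.1758 °C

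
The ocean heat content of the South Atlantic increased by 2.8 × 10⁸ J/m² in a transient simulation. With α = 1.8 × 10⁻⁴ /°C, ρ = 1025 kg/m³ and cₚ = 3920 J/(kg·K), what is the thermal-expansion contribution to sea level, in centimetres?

Δh = αQ/(ρcₚ) = 1.8×10⁻⁴ × 2.8×10⁸ / (1025 × 3920) ≈ 0.012544 m

1.25 cm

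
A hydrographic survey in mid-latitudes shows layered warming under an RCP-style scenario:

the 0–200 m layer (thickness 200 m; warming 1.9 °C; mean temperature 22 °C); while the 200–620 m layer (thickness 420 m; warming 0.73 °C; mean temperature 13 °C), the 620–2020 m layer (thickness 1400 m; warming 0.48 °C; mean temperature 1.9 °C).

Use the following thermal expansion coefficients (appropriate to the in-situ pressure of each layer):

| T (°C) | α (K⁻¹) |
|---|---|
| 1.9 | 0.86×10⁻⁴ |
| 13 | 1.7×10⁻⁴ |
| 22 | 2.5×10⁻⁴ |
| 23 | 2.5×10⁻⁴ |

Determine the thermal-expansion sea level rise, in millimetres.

Layer 1 at 22 °C → α = 2.5×10⁻⁴ K⁻¹
Layer 2 at 13 °C → α = 1.7×10⁻⁴ K⁻¹
Layer 3 at 1.9 °C → α = 0.86×10⁻⁴ K⁻¹
200 × 1.9 × 2.5×10⁻⁴ = 0.09500 m
Layer 2: 420 × 1.7×10⁻⁴ × 0.73 = 0.052122 m
620–2020 m: 0.48 × 1400 × 0.86×10⁻⁴ = 0.057792 m
Δh = 0.09500 + 0.052122 + 0.057792 = 0.204914 m ≈ 205 mm

Δh = 205 mm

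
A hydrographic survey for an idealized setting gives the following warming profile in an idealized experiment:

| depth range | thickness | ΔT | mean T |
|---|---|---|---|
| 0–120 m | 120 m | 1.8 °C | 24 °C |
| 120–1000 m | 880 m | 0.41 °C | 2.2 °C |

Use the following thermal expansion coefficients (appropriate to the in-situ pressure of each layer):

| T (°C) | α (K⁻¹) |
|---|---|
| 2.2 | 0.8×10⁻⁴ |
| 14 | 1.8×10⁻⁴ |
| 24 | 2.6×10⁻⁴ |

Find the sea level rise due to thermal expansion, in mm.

85.0 mm of thermosteric rise

Layer 1 at 24 °C → α = 2.6×10⁻⁴ K⁻¹
Layer 2 at 2.2 °C → α = 0.8×10⁻⁴ K⁻¹
0–120 m: 120 × 2.6×10⁻⁴ × 1.8 = 0.05616 m
Layer 2: 0.8×10⁻⁴ × 0.41 × 880 = 0.028864 m
Δh = 0.05616 + 0.028864 = 0.085024 m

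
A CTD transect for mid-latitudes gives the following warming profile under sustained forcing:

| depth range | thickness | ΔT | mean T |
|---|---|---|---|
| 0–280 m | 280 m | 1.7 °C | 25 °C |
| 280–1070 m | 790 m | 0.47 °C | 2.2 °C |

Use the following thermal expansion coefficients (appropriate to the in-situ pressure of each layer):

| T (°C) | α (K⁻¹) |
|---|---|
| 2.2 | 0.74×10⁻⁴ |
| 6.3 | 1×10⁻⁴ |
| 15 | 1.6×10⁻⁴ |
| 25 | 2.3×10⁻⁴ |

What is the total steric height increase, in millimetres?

Layer 1 at 25 °C → α = 2.3×10⁻⁴ K⁻¹
Layer 2 at 2.2 °C → α = 0.74×10⁻⁴ K⁻¹
Layer 1: 280 × 1.7 × 2.3×10⁻⁴ = 0.10948 m
Layer 2: 790 × 0.74×10⁻⁴ × 0.47 = 0.0274762 m
Δh = 0.10948 + 0.0274762 = 0.1369562 m ≈ 137 mm

Δh = 137 mm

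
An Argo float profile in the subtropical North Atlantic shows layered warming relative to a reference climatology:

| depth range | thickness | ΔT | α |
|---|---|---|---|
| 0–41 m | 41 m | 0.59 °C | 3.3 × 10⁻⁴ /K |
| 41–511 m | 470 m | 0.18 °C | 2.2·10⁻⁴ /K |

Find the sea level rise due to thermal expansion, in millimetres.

27 mm

Layer 1: 3.3×10⁻⁴ × 41 × 0.59 = 0.0079827 m
Layer 2: 0.18 × 470 × 2.2×10⁻⁴ = 0.018612 m
Δh = 0.0079827 + 0.018612 = 0.0265947 m ≈ 27 mm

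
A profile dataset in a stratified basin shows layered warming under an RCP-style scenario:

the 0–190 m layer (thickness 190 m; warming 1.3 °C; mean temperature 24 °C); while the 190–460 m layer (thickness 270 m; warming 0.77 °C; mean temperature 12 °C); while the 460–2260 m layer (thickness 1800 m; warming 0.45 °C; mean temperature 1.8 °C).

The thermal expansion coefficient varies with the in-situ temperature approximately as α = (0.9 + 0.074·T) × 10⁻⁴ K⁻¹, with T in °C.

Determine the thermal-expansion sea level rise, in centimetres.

Δh ≈ 18.7 cm

Layer 1: α = (0.9 + 0.074×24)×10⁻⁴ = 2.676×10⁻⁴ K⁻¹
Layer 2: α = (0.9 + 0.074×12)×10⁻⁴ = 1.788×10⁻⁴ K⁻¹
Layer 3: α = (0.9 + 0.074×1.8)×10⁻⁴ = 1.0332×10⁻⁴ K⁻¹
Layer 1: 190 × 1.3 × 2.676×10⁻⁴ = 0.0660972 m
1.788×10⁻⁴ × 270 × 0.77 = 0.03717252 m
460–2260 m: 1800 × 0.45 × 1.0332×10⁻⁴ = 0.0836892 m
Δh = 0.0660972 + 0.03717252 + 0.0836892 = 0.18695892 m ≈ 18.7 cm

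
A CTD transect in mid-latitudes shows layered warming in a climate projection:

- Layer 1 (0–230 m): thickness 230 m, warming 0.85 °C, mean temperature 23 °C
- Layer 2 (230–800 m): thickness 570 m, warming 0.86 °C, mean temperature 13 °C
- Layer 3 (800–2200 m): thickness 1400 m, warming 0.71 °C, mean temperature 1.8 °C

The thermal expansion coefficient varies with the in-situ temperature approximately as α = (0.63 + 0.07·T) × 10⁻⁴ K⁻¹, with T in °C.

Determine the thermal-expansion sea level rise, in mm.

Layer 1: α = (0.63 + 0.07×23)×10⁻⁴ = 2.24×10⁻⁴ K⁻¹
Layer 2: α = (0.63 + 0.07×13)×10⁻⁴ = 1.54×10⁻⁴ K⁻¹
Layer 3: α = (0.63 + 0.07×1.8)×10⁻⁴ = 0.756×10⁻⁴ K⁻¹
0–230 m: 0.85 × 2.24×10⁻⁴ × 230 = 0.043792 m
230–800 m: 0.86 × 1.54×10⁻⁴ × 570 = 0.0754908 m
800–2200 m: 1400 × 0.756×10⁻⁴ × 0.71 = 0.0751464 m
Δh = 0.043792 + 0.0754908 + 0.0751464 = 0.1944292 m

about 190 mm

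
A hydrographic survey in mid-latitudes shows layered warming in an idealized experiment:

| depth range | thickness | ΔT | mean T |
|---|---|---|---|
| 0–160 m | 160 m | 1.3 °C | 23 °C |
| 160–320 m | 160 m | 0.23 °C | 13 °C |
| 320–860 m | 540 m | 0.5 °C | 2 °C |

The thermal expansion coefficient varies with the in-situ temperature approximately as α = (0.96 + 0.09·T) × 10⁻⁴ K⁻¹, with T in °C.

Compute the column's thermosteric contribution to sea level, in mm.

Layer 1: α = (0.96 + 0.09×23)×10⁻⁴ = 3.03×10⁻⁴ K⁻¹
Layer 2: α = (0.96 + 0.09×13)×10⁻⁴ = 2.13×10⁻⁴ K⁻¹
Layer 3: α = (0.96 + 0.09×2)×10⁻⁴ = 1.14×10⁻⁴ K⁻¹
Layer 1: 3.03×10⁻⁴ × 160 × 1.3 = 0.063024 m
160–320 m: 2.13×10⁻⁴ × 0.23 × 160 = 0.0078384 m
1.14×10⁻⁴ × 540 × 0.5 = 0.03078 m
Δh = 0.063024 + 0.0078384 + 0.03078 = 0.1016424 m

100 mm of thermosteric rise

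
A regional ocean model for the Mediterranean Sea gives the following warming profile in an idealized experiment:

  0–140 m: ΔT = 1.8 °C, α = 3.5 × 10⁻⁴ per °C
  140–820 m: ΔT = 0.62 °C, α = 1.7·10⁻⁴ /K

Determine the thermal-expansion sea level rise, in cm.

16.0 cm of thermosteric rise

0–140 m: 140 × 1.8 × 3.5×10⁻⁴ = 0.08820 m
140–820 m: 1.7×10⁻⁴ × 0.62 × 680 = 0.071672 m
Δh = 0.08820 + 0.071672 = 0.159872 m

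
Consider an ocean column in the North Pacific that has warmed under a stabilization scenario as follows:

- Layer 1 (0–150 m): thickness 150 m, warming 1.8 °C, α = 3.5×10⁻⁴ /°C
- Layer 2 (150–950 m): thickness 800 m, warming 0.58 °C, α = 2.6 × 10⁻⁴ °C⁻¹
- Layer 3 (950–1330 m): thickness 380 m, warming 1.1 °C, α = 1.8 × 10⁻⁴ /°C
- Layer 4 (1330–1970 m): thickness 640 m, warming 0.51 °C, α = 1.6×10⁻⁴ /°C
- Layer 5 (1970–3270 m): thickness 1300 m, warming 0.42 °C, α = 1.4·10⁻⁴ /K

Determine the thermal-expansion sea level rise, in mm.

Layer 1: 3.5×10⁻⁴ × 1.8 × 150 = 0.09450 m
150–950 m: 2.6×10⁻⁴ × 0.58 × 800 = 0.12064 m
380 × 1.8×10⁻⁴ × 1.1 = 0.07524 m
Layer 4: 1.6×10⁻⁴ × 0.51 × 640 = 0.052224 m
Layer 5: 1.4×10⁻⁴ × 1300 × 0.42 = 0.07644 m
Δh = 0.09450 + 0.12064 + 0.07524 + 0.052224 + 0.07644 = 0.419044 m ≈ 419 mm

Δh ≈ 419 mm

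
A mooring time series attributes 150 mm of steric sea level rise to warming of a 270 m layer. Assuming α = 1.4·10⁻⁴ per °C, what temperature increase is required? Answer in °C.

ΔT = Δh/(αH) = 0.15 / (1.4×10⁻⁴ × 270) ≈ 3.968 °C

ΔT ≈ 3.97 °C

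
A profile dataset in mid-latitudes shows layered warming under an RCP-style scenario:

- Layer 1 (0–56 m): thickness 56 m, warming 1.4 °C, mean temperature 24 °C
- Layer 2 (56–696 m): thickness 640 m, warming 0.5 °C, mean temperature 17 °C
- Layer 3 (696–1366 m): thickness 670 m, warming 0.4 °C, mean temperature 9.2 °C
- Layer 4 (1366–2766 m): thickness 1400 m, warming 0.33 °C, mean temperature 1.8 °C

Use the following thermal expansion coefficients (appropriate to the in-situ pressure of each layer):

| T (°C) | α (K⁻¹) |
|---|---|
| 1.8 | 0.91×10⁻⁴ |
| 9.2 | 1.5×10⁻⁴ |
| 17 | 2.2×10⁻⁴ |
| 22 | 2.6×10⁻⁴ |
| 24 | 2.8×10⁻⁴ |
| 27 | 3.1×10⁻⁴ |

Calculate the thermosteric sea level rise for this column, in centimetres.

Δh ≈ 17.5 cm

Layer 1 at 24 °C → α = 2.8×10⁻⁴ K⁻¹
Layer 2 at 17 °C → α = 2.2×10⁻⁴ K⁻¹
Layer 3 at 9.2 °C → α = 1.5×10⁻⁴ K⁻¹
Layer 4 at 1.8 °C → α = 0.91×10⁻⁴ K⁻¹
Layer 1: 1.4 × 2.8×10⁻⁴ × 56 = 0.021952 m
56–696 m: 0.5 × 640 × 2.2×10⁻⁴ = 0.07040 m
696–1366 m: 0.4 × 1.5×10⁻⁴ × 670 = 0.04020 m
Layer 4: 1400 × 0.33 × 0.91×10⁻⁴ = 0.042042 m
Δh = 0.021952 + 0.07040 + 0.04020 + 0.042042 = 0.174594 m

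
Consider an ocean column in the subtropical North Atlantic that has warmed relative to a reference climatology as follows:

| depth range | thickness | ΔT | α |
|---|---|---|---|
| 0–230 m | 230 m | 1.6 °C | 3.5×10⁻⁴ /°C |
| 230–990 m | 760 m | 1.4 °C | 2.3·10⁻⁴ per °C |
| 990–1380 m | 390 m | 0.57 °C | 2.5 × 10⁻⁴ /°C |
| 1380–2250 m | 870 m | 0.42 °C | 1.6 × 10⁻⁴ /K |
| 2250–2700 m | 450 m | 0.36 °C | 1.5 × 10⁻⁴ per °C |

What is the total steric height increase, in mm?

0–230 m: 230 × 3.5×10⁻⁴ × 1.6 = 0.12880 m
230–990 m: 760 × 2.3×10⁻⁴ × 1.4 = 0.24472 m
990–1380 m: 2.5×10⁻⁴ × 0.57 × 390 = 0.055575 m
1.6×10⁻⁴ × 870 × 0.42 = 0.058464 m
2250–2700 m: 1.5×10⁻⁴ × 0.36 × 450 = 0.02430 m
Δh = 0.12880 + 0.24472 + 0.055575 + 0.058464 + 0.02430 = 0.511859 m

Δh ≈ 512 mm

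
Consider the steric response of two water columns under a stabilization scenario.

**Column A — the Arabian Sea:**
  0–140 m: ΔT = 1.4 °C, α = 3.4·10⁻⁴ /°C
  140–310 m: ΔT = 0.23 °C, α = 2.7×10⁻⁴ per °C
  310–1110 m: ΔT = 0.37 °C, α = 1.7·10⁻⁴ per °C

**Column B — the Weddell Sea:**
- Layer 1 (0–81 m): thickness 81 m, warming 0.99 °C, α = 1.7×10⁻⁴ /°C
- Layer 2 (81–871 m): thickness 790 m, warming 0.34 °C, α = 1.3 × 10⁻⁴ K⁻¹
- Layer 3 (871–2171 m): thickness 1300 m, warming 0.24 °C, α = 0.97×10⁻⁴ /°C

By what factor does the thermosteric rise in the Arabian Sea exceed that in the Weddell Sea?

a factor of 1.6

A 1.4 × 3.4×10⁻⁴ × 140 = 0.06664 m
A 0.23 × 2.7×10⁻⁴ × 170 = 0.010557 m
A 310–1110 m: 800 × 0.37 × 1.7×10⁻⁴ = 0.05032 m
A total: 0.127517 m
B 81 × 0.99 × 1.7×10⁻⁴ = 0.0136323 m
B Layer 2: 790 × 1.3×10⁻⁴ × 0.34 = 0.034918 m
B 871–2171 m: 0.24 × 1300 × 0.97×10⁻⁴ = 0.030264 m
B total: 0.0788143 m
Ratio: 0.127517 / 0.0788143 ≈ 1.618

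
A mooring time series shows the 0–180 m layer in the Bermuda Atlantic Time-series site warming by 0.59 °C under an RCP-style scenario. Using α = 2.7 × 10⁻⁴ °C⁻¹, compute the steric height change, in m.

about 0.0287 m

Δh = αΔT·H = 2.7×10⁻⁴ × 0.59 × 180 = 0.028674 m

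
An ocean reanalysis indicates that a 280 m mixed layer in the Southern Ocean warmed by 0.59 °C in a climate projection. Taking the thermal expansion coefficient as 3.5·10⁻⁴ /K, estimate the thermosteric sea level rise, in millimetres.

Δh = αΔT·H = 3.5×10⁻⁴ × 0.59 × 280 = 0.05782 m

57.8 mm of thermosteric rise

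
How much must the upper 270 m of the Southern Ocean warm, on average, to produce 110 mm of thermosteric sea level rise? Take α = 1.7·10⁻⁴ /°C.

about 2.40 K

ΔT = Δh/(αH) = 0.11 / (1.7×10⁻⁴ × 270) ≈ 2.397 K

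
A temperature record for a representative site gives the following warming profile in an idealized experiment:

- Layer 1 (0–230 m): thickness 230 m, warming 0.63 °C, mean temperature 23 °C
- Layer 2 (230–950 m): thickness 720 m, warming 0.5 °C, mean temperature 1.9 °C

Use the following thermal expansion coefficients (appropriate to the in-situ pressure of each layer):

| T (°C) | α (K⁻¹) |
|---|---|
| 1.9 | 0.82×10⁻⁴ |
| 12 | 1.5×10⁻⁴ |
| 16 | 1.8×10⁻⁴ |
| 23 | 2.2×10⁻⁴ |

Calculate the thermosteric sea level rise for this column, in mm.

Layer 1 at 23 °C → α = 2.2×10⁻⁴ K⁻¹
Layer 2 at 1.9 °C → α = 0.82×10⁻⁴ K⁻¹
Layer 1: 0.63 × 2.2×10⁻⁴ × 230 = 0.031878 m
Layer 2: 0.82×10⁻⁴ × 720 × 0.5 = 0.02952 m
Δh = 0.031878 + 0.02952 = 0.061398 m

about 61.4 mm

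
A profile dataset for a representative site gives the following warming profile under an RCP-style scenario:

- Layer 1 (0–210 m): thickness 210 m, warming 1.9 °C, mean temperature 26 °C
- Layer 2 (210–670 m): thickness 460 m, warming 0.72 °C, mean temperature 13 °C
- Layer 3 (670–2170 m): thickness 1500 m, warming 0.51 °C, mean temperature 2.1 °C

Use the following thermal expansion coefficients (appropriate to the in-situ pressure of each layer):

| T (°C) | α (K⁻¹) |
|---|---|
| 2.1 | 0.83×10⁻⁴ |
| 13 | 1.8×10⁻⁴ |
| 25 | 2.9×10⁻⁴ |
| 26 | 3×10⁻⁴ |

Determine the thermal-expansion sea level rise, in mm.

Layer 1 at 26 °C → α = 3×10⁻⁴ K⁻¹
Layer 2 at 13 °C → α = 1.8×10⁻⁴ K⁻¹
Layer 3 at 2.1 °C → α = 0.83×10⁻⁴ K⁻¹
Layer 1: 3×10⁻⁴ × 210 × 1.9 = 0.11970 m
Layer 2: 460 × 0.72 × 1.8×10⁻⁴ = 0.059616 m
Layer 3: 0.51 × 0.83×10⁻⁴ × 1500 = 0.063495 m
Δh = 0.11970 + 0.059616 + 0.063495 = 0.242811 m

243 mm of thermosteric rise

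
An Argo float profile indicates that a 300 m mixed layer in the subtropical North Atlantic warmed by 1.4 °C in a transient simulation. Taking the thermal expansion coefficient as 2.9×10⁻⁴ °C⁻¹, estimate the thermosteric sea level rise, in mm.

122 mm

Δh = αΔT·H = 2.9×10⁻⁴ × 1.4 × 300 = 0.12180 m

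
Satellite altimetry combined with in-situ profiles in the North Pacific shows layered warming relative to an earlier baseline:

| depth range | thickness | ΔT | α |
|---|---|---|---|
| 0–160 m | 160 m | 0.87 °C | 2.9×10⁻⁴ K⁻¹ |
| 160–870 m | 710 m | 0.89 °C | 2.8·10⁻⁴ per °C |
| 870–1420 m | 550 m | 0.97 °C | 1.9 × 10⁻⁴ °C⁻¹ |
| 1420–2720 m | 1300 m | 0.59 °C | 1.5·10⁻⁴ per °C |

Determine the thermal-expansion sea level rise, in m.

Δh ≈ 0.434 m

0–160 m: 0.87 × 2.9×10⁻⁴ × 160 = 0.040368 m
160–870 m: 0.89 × 710 × 2.8×10⁻⁴ = 0.176932 m
870–1420 m: 0.97 × 1.9×10⁻⁴ × 550 = 0.101365 m
Layer 4: 1.5×10⁻⁴ × 0.59 × 1300 = 0.11505 m
Δh = 0.040368 + 0.176932 + 0.101365 + 0.11505 = 0.433715 m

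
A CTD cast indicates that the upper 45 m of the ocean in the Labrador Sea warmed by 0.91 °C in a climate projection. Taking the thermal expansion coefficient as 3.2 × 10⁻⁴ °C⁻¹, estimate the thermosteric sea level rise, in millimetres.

13.1 mm of thermosteric rise

Δh = αΔT·H = 3.2×10⁻⁴ × 0.91 × 45 = 0.013104 m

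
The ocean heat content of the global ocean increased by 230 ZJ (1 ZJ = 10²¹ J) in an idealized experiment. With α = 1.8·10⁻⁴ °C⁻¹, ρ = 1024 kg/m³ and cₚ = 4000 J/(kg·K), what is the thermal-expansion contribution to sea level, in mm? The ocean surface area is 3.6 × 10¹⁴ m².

Δh ≈ 28.1 mm

Per unit area: Q = 230×10²¹ / (3.6×10¹⁴) ≈ 6.389×10⁸ J/m²
Δh = αQ/(ρcₚ) = 1.8×10⁻⁴ × 6.389×10⁸ / (1024 × 4000) ≈ 0.028077 m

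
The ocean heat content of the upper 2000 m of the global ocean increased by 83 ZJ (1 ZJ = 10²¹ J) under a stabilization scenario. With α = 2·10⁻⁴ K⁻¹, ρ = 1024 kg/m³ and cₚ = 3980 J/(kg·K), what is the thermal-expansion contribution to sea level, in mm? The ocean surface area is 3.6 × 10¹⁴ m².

Per unit area: Q = 83×10²¹ / (3.6×10¹⁴) ≈ 2.306×10⁸ J/m²
Δh = αQ/(ρcₚ) = 2×10⁻⁴ × 2.306×10⁸ / (1024 × 3980) ≈ 0.011316 m

Δh ≈ 11.3 mm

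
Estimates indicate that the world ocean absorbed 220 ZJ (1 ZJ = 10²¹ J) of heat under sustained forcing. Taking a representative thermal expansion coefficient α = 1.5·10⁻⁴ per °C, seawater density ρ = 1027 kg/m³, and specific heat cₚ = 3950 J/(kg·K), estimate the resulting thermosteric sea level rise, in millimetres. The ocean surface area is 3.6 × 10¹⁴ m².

23 mm

Per unit area: Q = 220×10²¹ / (3.6×10¹⁴) ≈ 6.111×10⁸ J/m²
Δh = αQ/(ρcₚ) = 1.5×10⁻⁴ × 6.111×10⁸ / (1027 × 3950) ≈ 0.022596 m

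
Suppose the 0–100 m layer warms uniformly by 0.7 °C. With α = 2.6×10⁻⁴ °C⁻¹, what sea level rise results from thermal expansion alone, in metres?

0.0182 m of thermosteric rise

Δh = αΔT·H = 2.6×10⁻⁴ × 0.7 × 100 = 0.01820 m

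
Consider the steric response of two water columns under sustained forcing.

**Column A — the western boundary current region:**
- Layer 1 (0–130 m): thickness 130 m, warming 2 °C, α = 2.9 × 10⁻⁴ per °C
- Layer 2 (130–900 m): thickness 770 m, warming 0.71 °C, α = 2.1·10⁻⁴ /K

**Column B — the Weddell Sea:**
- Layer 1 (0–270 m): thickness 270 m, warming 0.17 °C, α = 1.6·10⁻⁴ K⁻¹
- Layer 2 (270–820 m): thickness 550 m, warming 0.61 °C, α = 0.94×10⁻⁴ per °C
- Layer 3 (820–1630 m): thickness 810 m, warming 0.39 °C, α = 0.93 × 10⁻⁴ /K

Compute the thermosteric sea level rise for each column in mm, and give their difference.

Δh_A ≈ 190 mm, Δh_B ≈ 68 mm; difference ≈ 120 mm

A 0–130 m: 2.9×10⁻⁴ × 130 × 2 = 0.07540 m
A 130–900 m: 770 × 0.71 × 2.1×10⁻⁴ = 0.114807 m
A total: 0.190207 m
B Layer 1: 270 × 0.17 × 1.6×10⁻⁴ = 0.007344 m
B 550 × 0.61 × 0.94×10⁻⁴ = 0.031537 m
B Layer 3: 0.93×10⁻⁴ × 0.39 × 810 = 0.0293787 m
B total: 0.0682597 m
Difference: 0.190207 − 0.0682597 = 0.1219473 m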